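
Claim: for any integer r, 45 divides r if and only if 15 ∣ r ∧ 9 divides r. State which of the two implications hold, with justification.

(⇒) If 45 ∣ r, write r = 45q. Since 45 = 3·15, r = 15·(3q), so 15 ∣ r; and since 45 = 5·9, r = 9·(5q), so 9 ∣ r.

(⇐) Suppose 15 ∣ r and 9 ∣ r. Any common multiple of 15 and 9 is a multiple of their lcm; here lcm(15, 9) = 15·9/gcd(15, 9) = 135/3 = 45, so 45 ∣ r.

Both directions hold.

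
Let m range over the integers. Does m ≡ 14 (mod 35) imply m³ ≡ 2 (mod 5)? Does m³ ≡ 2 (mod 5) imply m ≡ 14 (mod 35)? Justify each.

Neither implication holds.

[⇒] This fails: take m = 14. Then 14 ≡ 14 (mod 35), but 14³ = 2744 ≡ 4 (mod 5), not 2.

[⇐] This fails: take m = 3. Then 3³ = 27 ≡ 2 (mod 5), yet 3 ≡ 3 (mod 35), not 14.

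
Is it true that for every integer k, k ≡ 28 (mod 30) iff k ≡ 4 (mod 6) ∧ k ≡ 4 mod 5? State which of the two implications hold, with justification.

Neither implication holds.

(→) This fails: k = 28 gives 28 ≡ 28 (mod 30) but 28 ≡ 3 (mod 5), so the conjunction on the right does not hold.

(←) This fails: k = 4 satisfies both congruences on the right (4 ≡ 4 mod 6 and 4 ≡ 4 mod 5) yet 4 ≡ 4 (mod 30), not 28.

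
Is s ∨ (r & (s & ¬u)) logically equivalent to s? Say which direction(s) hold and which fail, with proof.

The biconditional holds.

(→) Assume the antecedent. If r is true, the antecedent forces (r = T, u = F, s = T) or (r = T, u = T, s = T), and s holds there. If r is false, the antecedent forces (r = F, u = F, s = T) or (r = F, u = T, s = T), and s holds there. Either way s holds.

(←) Assume the antecedent. If r is true, the antecedent forces (r = T, u = F, s = T) or (r = T, u = T, s = T), and s ∨ (r & (s & ¬u)) holds there. If r is false, the antecedent forces (r = F, u = F, s = T) or (r = F, u = T, s = T), and s ∨ (r & (s & ¬u)) holds there. Either way s ∨ (r & (s & ¬u)) holds.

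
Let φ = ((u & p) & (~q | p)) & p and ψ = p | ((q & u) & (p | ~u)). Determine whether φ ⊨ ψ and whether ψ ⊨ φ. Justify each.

Only the forward direction holds.

(←) This fails. Under u = F, q = F, p = T, the left side is false but the right side is true.

(→) Assume the antecedent. If u is true, the antecedent forces (u = T, q = F, p = T) or (u = T, q = T, p = T), and p | ((q & u) & (p | ~u)) holds there. If u is false, the antecedent cannot hold. Either way p | ((q & u) & (p | ~u)) holds.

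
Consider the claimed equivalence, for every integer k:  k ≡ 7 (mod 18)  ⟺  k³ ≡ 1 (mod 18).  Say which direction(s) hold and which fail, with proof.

The forward direction holds; the converse fails.

(→) Suppose k ≡ 7 (mod 18). Write k = 18j + 7. Then (18j + 7)³ = 5832j³ + 6804j² + 2646j + 343 = 18(324j³ + 378j² + 147j + 19) + 1, so k³ ≡ 1 (mod 18).

(←) This fails: take k = 1. Then 1³ = 1 ≡ 1 (mod 18), yet 1 ≡ 1 (mod 18), not 7.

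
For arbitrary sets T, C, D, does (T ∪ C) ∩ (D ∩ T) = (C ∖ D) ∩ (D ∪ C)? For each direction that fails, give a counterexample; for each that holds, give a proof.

Both inclusions fail.

Forward inclusion. This inclusion fails. Take T = {1}, C = ∅, D = {1}; then 1 ∈ (T ∪ C) ∩ (D ∩ T) but 1 ∉ (C ∖ D) ∩ (D ∪ C).

Reverse inclusion. This inclusion fails. Take T = ∅, C = {1}, D = ∅; then 1 ∈ (C ∖ D) ∩ (D ∪ C) but 1 ∉ (T ∪ C) ∩ (D ∩ T).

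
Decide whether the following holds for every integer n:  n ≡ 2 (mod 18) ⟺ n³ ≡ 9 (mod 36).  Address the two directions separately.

(⇒) fails and (⇐) fails.

[⇒] This fails: take n = 2. Then 2 ≡ 2 (mod 18), but 2³ = 8 ≡ 8 (mod 36), not 9.

[⇐] This fails: take n = 9. Then 9³ = 729 ≡ 9 (mod 36), yet 9 ≡ 9 (mod 18), not 2.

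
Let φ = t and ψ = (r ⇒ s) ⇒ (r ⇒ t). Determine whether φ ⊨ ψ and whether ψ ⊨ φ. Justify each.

Only the forward direction holds.

Forward direction. Assume the antecedent. If s is true, the antecedent forces (s = T, t = T, r = F) or (s = T, t = T, r = T), and (r ⇒ s) ⇒ (r ⇒ t) holds there. If s is false, (r ⇒ s) ⇒ (r ⇒ t) reduces to true regardless of the other variables. Either way (r ⇒ s) ⇒ (r ⇒ t) holds.

Converse. This fails. Under s = F, t = F, r = F, the left side is false but the right side is true.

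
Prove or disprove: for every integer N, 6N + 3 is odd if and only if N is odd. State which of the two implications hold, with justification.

Not equivalent: only (⇐) holds.

(→) This fails: take N = 2. Then 6N + 3 = 15, which is odd, yet N = 2 is even, not odd.

(←) Suppose N is odd. Since 6 is even, 6N is even for every N, so 6N + 3 has the same parity as 3, which is odd. Hence 6N + 3 is odd.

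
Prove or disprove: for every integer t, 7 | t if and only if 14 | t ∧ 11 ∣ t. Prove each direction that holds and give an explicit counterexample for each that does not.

(←) Suppose 14 ∣ t and 11 ∣ t. Any common multiple of 14 and 11 is a multiple of their lcm; here gcd(14, 11) = 1, so lcm(14, 11) = 14·11 = 154, so 154 ∣ t. Since 7 ∣ 154, it follows that 7 ∣ t.

(→) This fails: take t = 7. Certainly 7 ∣ 7, but 14 ∤ 7.

Not equivalent: only (⇐) holds.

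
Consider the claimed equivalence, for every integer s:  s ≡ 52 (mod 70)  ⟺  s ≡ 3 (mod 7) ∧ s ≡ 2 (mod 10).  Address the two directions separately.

(⇐) If s ≡ 3 (mod 7) and s ≡ 2 (mod 10), then by the Chinese remainder theorem s ≡ 52 (mod 70). This is exactly s ≡ 52 (mod 70).

(⇒) Suppose s ≡ 52 (mod 70); write s = 70j + 52. Since 7 ∣ 70, reducing mod 7 gives s ≡ 52 ≡ 3 (mod 7); since 10 ∣ 70, reducing mod 10 gives s ≡ 52 ≡ 2 (mod 10).

Both implications hold.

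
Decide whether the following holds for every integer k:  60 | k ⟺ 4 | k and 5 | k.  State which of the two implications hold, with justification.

Only the forward implication holds.

(←) This fails: take k = 20. Both 4 ∣ 20 and 5 ∣ 20, yet 20 is not a multiple of 60 (since 20 = 0·60 + 20), so 60 ∤ 20.

(→) If 60 ∣ k, write k = 60q. Since 60 = 15·4, k = 4·(15q), so 4 ∣ k; and since 60 = 12·5, k = 5·(12q), so 5 ∣ k.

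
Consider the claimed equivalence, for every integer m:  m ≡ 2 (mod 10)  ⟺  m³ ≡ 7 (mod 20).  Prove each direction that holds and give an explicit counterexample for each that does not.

Neither implication holds.

(⇒) This fails: take m = 2. Then 2 ≡ 2 (mod 10), but 2³ = 8 ≡ 8 (mod 20), not 7.

(⇐) This fails: take m = 3. Then 3³ = 27 ≡ 7 (mod 20), yet 3 ≡ 3 (mod 10), not 2.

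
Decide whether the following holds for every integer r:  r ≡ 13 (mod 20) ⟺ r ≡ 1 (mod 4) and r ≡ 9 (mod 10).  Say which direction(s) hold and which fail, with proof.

(⟹) This fails: r = 13 gives 13 ≡ 13 (mod 20) but 13 ≡ 3 (mod 10), so the conjunction on the right does not hold.

(⟸) This fails: r = 9 satisfies both congruences on the right (9 ≡ 1 mod 4 and 9 ≡ 9 mod 10) yet 9 ≡ 9 (mod 20), not 13.

Neither direction holds.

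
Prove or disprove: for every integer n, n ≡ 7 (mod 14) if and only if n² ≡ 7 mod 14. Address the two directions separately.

The biconditional holds.

Forward direction. Suppose n ≡ 7 (mod 14). Write n = 14j + 7. Then (14j + 7)² = 196j² + 196j + 49 = 14(14j² + 14j + 3) + 7, so n² ≡ 7 (mod 14).

Converse. Suppose n² ≡ 7 (mod 14). The only residue r in {0, …, 13} with r² ≡ 7 (mod 14) is r = 7, so n ≡ 7 (mod 14).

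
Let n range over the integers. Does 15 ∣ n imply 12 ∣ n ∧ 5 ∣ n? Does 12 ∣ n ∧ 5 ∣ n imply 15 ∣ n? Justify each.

Forward direction. This fails: take n = 15. Certainly 15 ∣ 15, but 12 ∤ 15.

Converse. Suppose 12 ∣ n and 5 ∣ n. Any common multiple of 12 and 5 is a multiple of their lcm; here gcd(12, 5) = 1, so lcm(12, 5) = 12·5 = 60, so 60 ∣ n. Since 15 ∣ 60, it follows that 15 ∣ n.

The forward direction fails; the converse holds.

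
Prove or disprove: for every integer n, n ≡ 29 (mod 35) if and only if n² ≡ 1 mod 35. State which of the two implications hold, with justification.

Forward direction. Suppose n ≡ 29 (mod 35). Write n = 35j + 29. Then (35j + 29)² = 1225j² + 2030j + 841 = 35(35j² + 58j + 24) + 1, so n² ≡ 1 (mod 35).

Converse. This fails: take n = 1. Then 1² = 1 ≡ 1 (mod 35), yet 1 ≡ 1 (mod 35), not 29.

The forward direction holds; the converse fails.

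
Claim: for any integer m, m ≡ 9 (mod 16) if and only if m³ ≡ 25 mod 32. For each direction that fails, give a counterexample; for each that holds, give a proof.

Only the converse holds.

(⟹) This fails: take m = 25. Then 25 ≡ 9 (mod 16), but 25³ = 15625 ≡ 9 (mod 32), not 25.

(⟸) Conversely, the residues r modulo 32 with r³ ≡ 25 (mod 32) are exactly {9}, and each is ≡ 9 (mod 16).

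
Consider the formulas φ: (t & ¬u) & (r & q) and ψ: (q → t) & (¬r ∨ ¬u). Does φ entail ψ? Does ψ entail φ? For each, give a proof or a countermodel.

(⟹) Assume the antecedent. If r is true, the antecedent forces (r = T, q = T, t = T, u = F), and (q → t) & (¬r ∨ ¬u) holds there. If r is false, the antecedent cannot hold. Either way (q → t) & (¬r ∨ ¬u) holds.

(⟸) This fails. Under r = F, q = F, t = F, u = F, the left side is false but the right side is true.

Not equivalent: only (⇒) holds.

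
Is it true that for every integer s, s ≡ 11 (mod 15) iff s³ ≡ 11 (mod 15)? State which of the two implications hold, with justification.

Both implications hold.

Forward direction. Suppose s ≡ 11 (mod 15). Write s = 15j + 11. Then (15j + 11)³ = 3375j³ + 7425j² + 5445j + 1331 = 15(225j³ + 495j² + 363j + 88) + 11, so s³ ≡ 11 (mod 15).

Converse. Suppose s³ ≡ 11 (mod 15). The only residue r in {0, …, 14} with r³ ≡ 11 (mod 15) is r = 11, so s ≡ 11 (mod 15).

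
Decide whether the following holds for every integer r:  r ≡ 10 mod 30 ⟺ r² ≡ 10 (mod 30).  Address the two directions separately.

(⟸) This fails: take r = 20. Then 20² = 400 ≡ 10 (mod 30), yet 20 ≡ 20 (mod 30), not 10.

(⟹) Suppose r ≡ 10 mod 30. Write r = 30j + 10. Then (30j + 10)² = 900j² + 600j + 100 = 30(30j² + 20j + 3) + 10, so r² ≡ 10 (mod 30).

Not equivalent: only (⇒) holds.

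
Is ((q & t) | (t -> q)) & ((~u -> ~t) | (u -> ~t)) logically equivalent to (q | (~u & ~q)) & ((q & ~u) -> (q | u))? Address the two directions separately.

[⇒] This fails. Under t = F, q = F, u = T, the left side is true but the right side is false.

[⇐] This fails. Under t = T, q = F, u = F, the left side is false but the right side is true.

Neither implication holds.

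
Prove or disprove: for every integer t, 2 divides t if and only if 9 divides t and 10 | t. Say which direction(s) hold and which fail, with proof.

Only the reverse direction holds.

(→) This fails: take t = 2. Certainly 2 ∣ 2, but 9 ∤ 2.

(←) Suppose 9 ∣ t and 10 ∣ t. Any common multiple of 9 and 10 is a multiple of their lcm; here gcd(9, 10) = 1, so lcm(9, 10) = 9·10 = 90, so 90 ∣ t. Since 2 ∣ 90, it follows that 2 ∣ t.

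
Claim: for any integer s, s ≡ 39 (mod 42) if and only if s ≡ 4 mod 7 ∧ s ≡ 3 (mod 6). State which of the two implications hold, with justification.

Equivalent; both directions hold.

[⇐] If s ≡ 4 (mod 7) and s ≡ 3 (mod 6), then by the Chinese remainder theorem s ≡ 39 (mod 42). This is exactly s ≡ 39 (mod 42).

[⇒] Suppose s ≡ 39 (mod 42); write s = 42j + 39. Since 7 ∣ 42, reducing mod 7 gives s ≡ 39 ≡ 4 (mod 7); since 6 ∣ 42, reducing mod 6 gives s ≡ 39 ≡ 3 (mod 6).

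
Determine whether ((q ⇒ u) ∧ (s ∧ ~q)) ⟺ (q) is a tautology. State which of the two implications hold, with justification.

(⇒) This fails. Under u = F, q = F, s = T, the left side is true but the right side is false.

(⇐) This fails. Under u = F, q = T, s = F, the left side is false but the right side is true.

Both directions fail.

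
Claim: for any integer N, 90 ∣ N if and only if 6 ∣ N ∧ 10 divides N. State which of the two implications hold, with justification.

(⇒) holds; (⇐) fails.

(⟹) If 90 ∣ N, write N = 90q. Since 90 = 15·6, N = 6·(15q), so 6 ∣ N; and since 90 = 9·10, N = 10·(9q), so 10 ∣ N.

(⟸) This fails: take N = 30. Both 6 ∣ 30 and 10 ∣ 30, yet 30 is not a multiple of 90 (since 30 = 0·90 + 30), so 90 ∤ 30.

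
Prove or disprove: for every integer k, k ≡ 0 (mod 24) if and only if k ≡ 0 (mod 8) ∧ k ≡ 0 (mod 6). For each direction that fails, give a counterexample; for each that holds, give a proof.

Forward direction. Suppose k ≡ 0 (mod 24); write k = 24j + 0. Since 8 ∣ 24, reducing mod 8 gives k ≡ 0 (mod 8); since 6 ∣ 24, reducing mod 6 gives k ≡ 0 (mod 6).

Converse. If k ≡ 0 (mod 8) and k ≡ 0 (mod 6), then by the Chinese remainder theorem k ≡ 0 (mod 24). This is exactly k ≡ 0 (mod 24).

Equivalent; both directions hold.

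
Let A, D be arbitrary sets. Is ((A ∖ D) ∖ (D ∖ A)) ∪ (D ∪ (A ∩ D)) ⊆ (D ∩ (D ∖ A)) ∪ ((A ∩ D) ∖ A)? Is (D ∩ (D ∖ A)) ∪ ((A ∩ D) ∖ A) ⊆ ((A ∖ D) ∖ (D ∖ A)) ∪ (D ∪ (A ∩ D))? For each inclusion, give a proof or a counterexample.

(⊆) This inclusion fails. Take A = {1}, D = ∅; then 1 ∈ ((A ∖ D) ∖ (D ∖ A)) ∪ (D ∪ (A ∩ D)) but 1 ∉ (D ∩ (D ∖ A)) ∪ ((A ∩ D) ∖ A).

(⊇) Let x ∈ (D ∩ (D ∖ A)) ∪ ((A ∩ D) ∖ A). Then x ∈ D and x ∉ A, from which x ∈ ((A ∖ D) ∖ (D ∖ A)) ∪ (D ∪ (A ∩ D)).

(⊆) fails; (⊇) holds.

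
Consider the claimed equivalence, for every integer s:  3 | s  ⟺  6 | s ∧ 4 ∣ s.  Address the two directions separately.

Only the converse holds.

(→) This fails: take s = 3. Certainly 3 ∣ 3, but 6 ∤ 3.

(←) Suppose 6 ∣ s and 4 ∣ s. Any common multiple of 6 and 4 is a multiple of their lcm; here lcm(6, 4) = 6·4/gcd(6, 4) = 24/2 = 12, so 12 ∣ s. Since 3 ∣ 12, it follows that 3 ∣ s.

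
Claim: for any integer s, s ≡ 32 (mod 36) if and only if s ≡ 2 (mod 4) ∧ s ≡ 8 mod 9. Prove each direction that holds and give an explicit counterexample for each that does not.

Neither implication holds.

[⇒] This fails: s = 32 gives 32 ≡ 32 (mod 36) but 32 ≡ 0 (mod 4), so the conjunction on the right does not hold.

[⇐] This fails: s = 26 satisfies both congruences on the right (26 ≡ 2 mod 4 and 26 ≡ 8 mod 9) yet 26 ≡ 26 (mod 36), not 32.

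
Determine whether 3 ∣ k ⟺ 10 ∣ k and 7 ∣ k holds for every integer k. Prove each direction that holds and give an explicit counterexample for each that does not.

Neither direction holds.

[⇒] This fails: take k = 3. Certainly 3 ∣ 3, but 10 ∤ 3.

[⇐] This fails: take k = 70. Both 10 ∣ 70 and 7 ∣ 70, yet 70 is not a multiple of 3 (since 70 = 23·3 + 1), so 3 ∤ 70.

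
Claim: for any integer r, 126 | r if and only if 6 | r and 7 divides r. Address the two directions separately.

Only the forward implication holds.

(→) If 126 ∣ r, write r = 126q. Since 126 = 21·6, r = 6·(21q), so 6 ∣ r; and since 126 = 18·7, r = 7·(18q), so 7 ∣ r.

(←) This fails: take r = 42. Both 6 ∣ 42 and 7 ∣ 42, yet 42 is not a multiple of 126 (since 42 = 0·126 + 42), so 126 ∤ 42.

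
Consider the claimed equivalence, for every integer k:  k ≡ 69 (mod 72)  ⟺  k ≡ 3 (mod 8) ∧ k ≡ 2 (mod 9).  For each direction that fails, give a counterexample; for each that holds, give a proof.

Neither direction holds.

[⇒] This fails: k = 69 gives 69 ≡ 69 (mod 72) but 69 ≡ 5 (mod 8), so the conjunction on the right does not hold.

[⇐] This fails: k = 11 satisfies both congruences on the right (11 ≡ 3 mod 8 and 11 ≡ 2 mod 9) yet 11 ≡ 11 (mod 72), not 69.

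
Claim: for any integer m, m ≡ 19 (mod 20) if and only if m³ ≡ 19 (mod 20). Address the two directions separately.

Converse. Suppose m³ ≡ 19 (mod 20). The only residue r in {0, …, 19} with r³ ≡ 19 (mod 20) is r = 19, so m ≡ 19 (mod 20).

Forward direction. Suppose m ≡ 19 (mod 20). Write m = 20j + 19. Then (20j + 19)³ = 8000j³ + 22800j² + 21660j + 6859 = 20(400j³ + 1140j² + 1083j + 342) + 19, so m³ ≡ 19 (mod 20).

Both directions hold.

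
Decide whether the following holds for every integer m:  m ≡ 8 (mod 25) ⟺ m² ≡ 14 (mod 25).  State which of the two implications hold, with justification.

Only the forward direction holds.

(⇒) Suppose m ≡ 8 (mod 25). Write m = 25j + 8. Then (25j + 8)² = 625j² + 400j + 64 = 25(25j² + 16j + 2) + 14, so m² ≡ 14 (mod 25).

(⇐) This fails: take m = 17. Then 17² = 289 ≡ 14 (mod 25), yet 17 ≡ 17 (mod 25), not 8.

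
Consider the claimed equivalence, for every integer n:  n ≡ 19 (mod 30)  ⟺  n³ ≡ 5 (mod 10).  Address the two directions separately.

Forward direction. This fails: take n = 19. Then 19 ≡ 19 (mod 30), but 19³ = 6859 ≡ 9 (mod 10), not 5.

Converse. This fails: take n = 5. Then 5³ = 125 ≡ 5 (mod 10), yet 5 ≡ 5 (mod 30), not 19.

(⇒) fails and (⇐) fails.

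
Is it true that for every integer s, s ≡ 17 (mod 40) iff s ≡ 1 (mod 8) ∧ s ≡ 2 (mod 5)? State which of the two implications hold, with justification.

Both directions hold; the statement is true.

(⇒) Suppose s ≡ 17 (mod 40); write s = 40j + 17. Since 8 ∣ 40, reducing mod 8 gives s ≡ 17 ≡ 1 (mod 8); since 5 ∣ 40, reducing mod 5 gives s ≡ 17 ≡ 2 (mod 5).

(⇐) Conversely, if s ≡ 1 (mod 8) and s ≡ 2 (mod 5), then by the Chinese remainder theorem s ≡ 17 (mod 40). This is exactly s ≡ 17 (mod 40).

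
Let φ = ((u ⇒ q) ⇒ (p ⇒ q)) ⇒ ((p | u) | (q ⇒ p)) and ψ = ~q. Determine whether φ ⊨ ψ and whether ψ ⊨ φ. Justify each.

(⇒) fails; (⇐) holds.

[⇒] This fails. Under u = T, p = F, q = T, the left side is true but the right side is false.

[⇐] Assume the antecedent. If u is true, the consequent reduces to true regardless of the other variables. If u is false, the antecedent forces (u = F, p = F, q = F) or (u = F, p = T, q = F), and the consequent holds there. Either way the consequent holds.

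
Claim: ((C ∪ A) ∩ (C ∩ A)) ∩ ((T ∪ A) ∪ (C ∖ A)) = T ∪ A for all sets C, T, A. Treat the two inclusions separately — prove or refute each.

(⊇) This inclusion fails. Take C = ∅, T = {1}, A = ∅; then 1 ∈ T ∪ A but 1 ∉ ((C ∪ A) ∩ (C ∩ A)) ∩ ((T ∪ A) ∪ (C ∖ A)).

(⊆) Let x ∈ ((C ∪ A) ∩ (C ∩ A)) ∩ ((T ∪ A) ∪ (C ∖ A)). Then either x ∈ C ∩ A and x ∉ T; or x ∈ C ∩ T ∩ A. In each case x ∈ T ∪ A, so ((C ∪ A) ∩ (C ∩ A)) ∩ ((T ∪ A) ∪ (C ∖ A)) ⊆ T ∪ A.

Only the forward inclusion holds.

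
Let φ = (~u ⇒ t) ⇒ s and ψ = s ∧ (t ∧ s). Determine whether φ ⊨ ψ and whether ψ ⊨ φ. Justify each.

(→) This fails. Under u = F, s = F, t = F, the left side is true but the right side is false.

(←) Assume the antecedent. If u is true, the antecedent forces (u = T, s = T, t = T), and (~u ⇒ t) ⇒ s holds there. If u is false, the antecedent forces (u = F, s = T, t = T), and (~u ⇒ t) ⇒ s holds there. Either way (~u ⇒ t) ⇒ s holds.

Only the converse holds.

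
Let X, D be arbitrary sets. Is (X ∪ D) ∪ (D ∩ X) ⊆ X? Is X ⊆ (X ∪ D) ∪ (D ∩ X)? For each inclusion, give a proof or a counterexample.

(⟹) This inclusion fails. Take X = ∅, D = {1}; then 1 ∈ (X ∪ D) ∪ (D ∩ X) but 1 ∉ X.

(⟸) Let x ∈ X. Then either x ∈ X and x ∉ D; or x ∈ X ∩ D. In each case x ∈ (X ∪ D) ∪ (D ∩ X), so X ⊆ (X ∪ D) ∪ (D ∩ X).

The sets are not equal: only the reverse inclusion holds.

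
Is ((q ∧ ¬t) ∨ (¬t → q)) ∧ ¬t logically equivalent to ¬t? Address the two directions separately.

Not equivalent: only (⇒) holds.

(⟹) Assume the antecedent. If q is true, the antecedent forces (q = T, t = F), and ¬t holds there. If q is false, the antecedent cannot hold. Either way ¬t holds.

(⟸) This fails. Under q = F, t = F, the left side is false but the right side is true.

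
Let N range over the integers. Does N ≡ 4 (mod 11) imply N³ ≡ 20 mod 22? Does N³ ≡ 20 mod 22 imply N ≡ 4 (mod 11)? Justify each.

Only the converse holds.

Forward direction. This fails: take N = 15. Then 15 ≡ 4 (mod 11), but 15³ = 3375 ≡ 9 (mod 22), not 20.

Converse. The residues r modulo 22 with r³ ≡ 20 (mod 22) are exactly {4}, and each is ≡ 4 (mod 11).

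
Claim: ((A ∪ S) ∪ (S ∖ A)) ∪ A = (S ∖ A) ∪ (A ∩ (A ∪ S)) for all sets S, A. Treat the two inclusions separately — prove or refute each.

Both inclusions hold.

(⟹) Let x ∈ ((A ∪ S) ∪ (S ∖ A)) ∪ A. Then either x ∈ S and x ∉ A; or x ∈ A and x ∉ S; or x ∈ S ∩ A. In each case x ∈ (S ∖ A) ∪ (A ∩ (A ∪ S)), so ((A ∪ S) ∪ (S ∖ A)) ∪ A ⊆ (S ∖ A) ∪ (A ∩ (A ∪ S)).

(⟸) Let x ∈ (S ∖ A) ∪ (A ∩ (A ∪ S)). Then either x ∈ S and x ∉ A; or x ∈ A and x ∉ S; or x ∈ S ∩ A. In each case x ∈ ((A ∪ S) ∪ (S ∖ A)) ∪ A, so (S ∖ A) ∪ (A ∩ (A ∪ S)) ⊆ ((A ∪ S) ∪ (S ∖ A)) ∪ A.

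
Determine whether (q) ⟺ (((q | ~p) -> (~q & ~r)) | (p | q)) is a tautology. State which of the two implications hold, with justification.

(⇒) holds; (⇐) fails.

(←) This fails. Under q = F, r = F, p = F, the left side is false but the right side is true.

(→) Assume the antecedent. If q is true, the consequent reduces to true regardless of the other variables. If q is false, the antecedent cannot hold. Either way the consequent holds.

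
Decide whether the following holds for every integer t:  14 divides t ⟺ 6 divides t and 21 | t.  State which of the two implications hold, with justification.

(⇒) fails; (⇐) holds.

(←) Suppose 6 ∣ t and 21 ∣ t. Any common multiple of 6 and 21 is a multiple of their lcm; here lcm(6, 21) = 6·21/gcd(6, 21) = 126/3 = 42, so 42 ∣ t. Since 14 ∣ 42, it follows that 14 ∣ t.

(→) This fails: take t = 14. Certainly 14 ∣ 14, but 6 ∤ 14.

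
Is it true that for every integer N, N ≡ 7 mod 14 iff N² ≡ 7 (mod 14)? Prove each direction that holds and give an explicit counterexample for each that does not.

(⟸) Suppose N² ≡ 7 (mod 14). The only residue r in {0, …, 13} with r² ≡ 7 (mod 14) is r = 7, so N ≡ 7 (mod 14).

(⟹) Suppose N ≡ 7 mod 14. Write N = 14j + 7. Then (14j + 7)² = 196j² + 196j + 49 = 14(14j² + 14j + 3) + 7, so N² ≡ 7 (mod 14).

Both implications hold.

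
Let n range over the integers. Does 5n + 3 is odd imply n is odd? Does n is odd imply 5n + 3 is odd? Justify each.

Neither direction holds.

(⇒) This fails: n = 2 gives 5n + 3 = 13, which is odd, but 2 is even, not odd.

(⇐) This also fails: n = 7 is odd, but 5n + 3 = 38 is even, not odd.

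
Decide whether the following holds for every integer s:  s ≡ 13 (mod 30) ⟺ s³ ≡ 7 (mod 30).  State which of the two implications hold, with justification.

Both directions hold; the statement is true.

(⟹) Suppose s ≡ 13 (mod 30). Write s = 30j + 13. Then (30j + 13)³ = 27000j³ + 35100j² + 15210j + 2197 = 30(900j³ + 1170j² + 507j + 73) + 7, so s³ ≡ 7 (mod 30).

(⟸) Conversely, suppose s³ ≡ 7 (mod 30). The only residue r in {0, …, 29} with r³ ≡ 7 (mod 30) is r = 13, so s ≡ 13 (mod 30).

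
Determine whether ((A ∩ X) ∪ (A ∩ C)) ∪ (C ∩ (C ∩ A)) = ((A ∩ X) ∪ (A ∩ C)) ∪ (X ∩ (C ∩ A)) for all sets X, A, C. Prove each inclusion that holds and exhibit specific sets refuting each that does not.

Both inclusions hold; the sets are equal.

(⊇) Let x ∈ ((A ∩ X) ∪ (A ∩ C)) ∪ (X ∩ (C ∩ A)). Then either x ∈ X ∩ A and x ∉ C; or x ∈ A ∩ C and x ∉ X; or x ∈ X ∩ A ∩ C. In each case x ∈ ((A ∩ X) ∪ (A ∩ C)) ∪ (C ∩ (C ∩ A)), so ((A ∩ X) ∪ (A ∩ C)) ∪ (X ∩ (C ∩ A)) ⊆ ((A ∩ X) ∪ (A ∩ C)) ∪ (C ∩ (C ∩ A)).

(⊆) Let x ∈ ((A ∩ X) ∪ (A ∩ C)) ∪ (C ∩ (C ∩ A)). Then either x ∈ X ∩ A and x ∉ C; or x ∈ A ∩ C and x ∉ X; or x ∈ X ∩ A ∩ C. In each case x ∈ ((A ∩ X) ∪ (A ∩ C)) ∪ (X ∩ (C ∩ A)), so ((A ∩ X) ∪ (A ∩ C)) ∪ (C ∩ (C ∩ A)) ⊆ ((A ∩ X) ∪ (A ∩ C)) ∪ (X ∩ (C ∩ A)).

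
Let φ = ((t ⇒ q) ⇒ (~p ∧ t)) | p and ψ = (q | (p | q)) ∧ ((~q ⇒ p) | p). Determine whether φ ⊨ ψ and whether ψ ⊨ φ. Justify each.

[⇒] This fails. Under t = T, p = F, q = F, the left side is true but the right side is false.

[⇐] This fails. Under t = F, p = F, q = T, the left side is false but the right side is true.

(⇒) fails and (⇐) fails.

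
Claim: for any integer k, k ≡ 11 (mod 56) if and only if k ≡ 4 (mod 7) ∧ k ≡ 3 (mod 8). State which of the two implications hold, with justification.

[⇐] If k ≡ 4 (mod 7) and k ≡ 3 (mod 8), then by the Chinese remainder theorem k ≡ 11 (mod 56). This is exactly k ≡ 11 (mod 56).

[⇒] Suppose k ≡ 11 (mod 56); write k = 56j + 11. Since 7 ∣ 56, reducing mod 7 gives k ≡ 11 ≡ 4 (mod 7); since 8 ∣ 56, reducing mod 8 gives k ≡ 11 ≡ 3 (mod 8).

Both implications hold.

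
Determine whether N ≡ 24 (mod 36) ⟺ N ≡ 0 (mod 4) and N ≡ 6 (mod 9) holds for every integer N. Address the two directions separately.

The biconditional holds.

(⟹) Suppose N ≡ 24 (mod 36); write N = 36j + 24. Since 4 ∣ 36, reducing mod 4 gives N ≡ 24 ≡ 0 (mod 4); since 9 ∣ 36, reducing mod 9 gives N ≡ 24 ≡ 6 (mod 9).

(⟸) Conversely, if N ≡ 0 (mod 4) and N ≡ 6 (mod 9), then by the Chinese remainder theorem N ≡ 24 (mod 36). This is exactly N ≡ 24 (mod 36).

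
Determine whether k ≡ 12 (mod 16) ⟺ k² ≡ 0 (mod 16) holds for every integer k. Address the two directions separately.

[⇒] Suppose k ≡ 12 (mod 16). Write k = 16j + 12. Then (16j + 12)² = 256j² + 384j + 144 = 16(16j² + 24j + 9) + 0, so k² ≡ 0 (mod 16).

[⇐] This fails: take k = 0. Then 0² = 0 ≡ 0 (mod 16), yet 0 ≡ 0 (mod 16), not 12.

Only the forward direction holds.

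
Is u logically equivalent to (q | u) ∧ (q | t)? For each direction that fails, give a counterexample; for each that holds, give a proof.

(→) This fails. Under u = T, t = F, q = F, the left side is true but the right side is false.

(←) This fails. Under u = F, t = F, q = T, the left side is false but the right side is true.

(⇒) fails and (⇐) fails.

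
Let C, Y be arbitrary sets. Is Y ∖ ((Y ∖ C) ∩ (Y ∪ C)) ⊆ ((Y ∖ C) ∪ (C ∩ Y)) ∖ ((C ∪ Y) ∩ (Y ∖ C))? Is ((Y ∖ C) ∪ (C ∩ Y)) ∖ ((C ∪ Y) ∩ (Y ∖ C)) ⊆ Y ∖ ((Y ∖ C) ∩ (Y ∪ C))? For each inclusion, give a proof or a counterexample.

Both inclusions hold.

(⟹) Let x ∈ Y ∖ ((Y ∖ C) ∩ (Y ∪ C)). Then x ∈ C ∩ Y, from which x ∈ ((Y ∖ C) ∪ (C ∩ Y)) ∖ ((C ∪ Y) ∩ (Y ∖ C)).

(⟸) Let x ∈ ((Y ∖ C) ∪ (C ∩ Y)) ∖ ((C ∪ Y) ∩ (Y ∖ C)). Then x ∈ C ∩ Y, from which x ∈ Y ∖ ((Y ∖ C) ∩ (Y ∪ C)).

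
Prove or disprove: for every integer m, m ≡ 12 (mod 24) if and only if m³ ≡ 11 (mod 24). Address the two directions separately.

Both directions fail.

[⇒] This fails: take m = 12. Then 12 ≡ 12 (mod 24), but 12³ = 1728 ≡ 0 (mod 24), not 11.

[⇐] This fails: take m = 11. Then 11³ = 1331 ≡ 11 (mod 24), yet 11 ≡ 11 (mod 24), not 12.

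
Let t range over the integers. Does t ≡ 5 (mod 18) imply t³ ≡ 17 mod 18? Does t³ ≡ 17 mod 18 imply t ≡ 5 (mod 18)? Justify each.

Only the forward direction holds.

[⇐] This fails: take t = 11. Then 11³ = 1331 ≡ 17 (mod 18), yet 11 ≡ 11 (mod 18), not 5.

[⇒] Suppose t ≡ 5 (mod 18). Write t = 18j + 5. Then (18j + 5)³ = 5832j³ + 4860j² + 1350j + 125 = 18(324j³ + 270j² + 75j + 6) + 17, so t³ ≡ 17 (mod 18).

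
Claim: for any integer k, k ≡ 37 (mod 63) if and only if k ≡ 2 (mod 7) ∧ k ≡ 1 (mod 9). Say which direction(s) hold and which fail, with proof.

(→) Suppose k ≡ 37 (mod 63); write k = 63j + 37. Since 7 ∣ 63, reducing mod 7 gives k ≡ 37 ≡ 2 (mod 7); since 9 ∣ 63, reducing mod 9 gives k ≡ 37 ≡ 1 (mod 9).

(←) Conversely, if k ≡ 2 (mod 7) and k ≡ 1 (mod 9), then by the Chinese remainder theorem k ≡ 37 (mod 63). This is exactly k ≡ 37 (mod 63).

Both directions hold; the statement is true.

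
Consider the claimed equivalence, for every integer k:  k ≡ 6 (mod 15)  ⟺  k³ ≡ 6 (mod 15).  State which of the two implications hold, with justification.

Converse. Suppose k³ ≡ 6 (mod 15). The only residue r in {0, …, 14} with r³ ≡ 6 (mod 15) is r = 6, so k ≡ 6 (mod 15).

Forward direction. Suppose k ≡ 6 (mod 15). Write k = 15j + 6. Then (15j + 6)³ = 3375j³ + 4050j² + 1620j + 216 = 15(225j³ + 270j² + 108j + 14) + 6, so k³ ≡ 6 (mod 15).

The biconditional holds.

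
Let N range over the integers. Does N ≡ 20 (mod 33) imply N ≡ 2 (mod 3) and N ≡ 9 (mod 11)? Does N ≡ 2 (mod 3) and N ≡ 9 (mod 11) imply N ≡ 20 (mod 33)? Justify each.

(⟸) If N ≡ 2 (mod 3) and N ≡ 9 (mod 11), then by the Chinese remainder theorem N ≡ 20 (mod 33). This is exactly N ≡ 20 (mod 33).

(⟹) Suppose N ≡ 20 (mod 33); write N = 33j + 20. Since 3 ∣ 33, reducing mod 3 gives N ≡ 20 ≡ 2 (mod 3); since 11 ∣ 33, reducing mod 11 gives N ≡ 20 ≡ 9 (mod 11).

The biconditional holds.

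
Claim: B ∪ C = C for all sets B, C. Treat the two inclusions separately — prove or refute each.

Forward inclusion. This inclusion fails. Take B = {1}, C = ∅; then 1 ∈ B ∪ C but 1 ∉ C.

Reverse inclusion. Let x ∈ C. Then either x ∈ C and x ∉ B; or x ∈ B ∩ C. In each case x ∈ B ∪ C, so C ⊆ B ∪ C.

(⊆) fails; (⊇) holds.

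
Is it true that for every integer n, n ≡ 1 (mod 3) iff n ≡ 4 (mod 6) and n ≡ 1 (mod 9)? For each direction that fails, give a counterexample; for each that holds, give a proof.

Only the reverse direction holds.

Forward direction. This fails: n = 1 gives 1 ≡ 1 (mod 3) but 1 ≡ 1 (mod 6), so the conjunction on the right does not hold.

Converse. If n ≡ 4 (mod 6) and n ≡ 1 (mod 9), then by the Chinese remainder theorem n ≡ 10 (mod 18). Since 10 ≡ 1 (mod 3) and 3 ∣ 18, we get n ≡ 1 (mod 3).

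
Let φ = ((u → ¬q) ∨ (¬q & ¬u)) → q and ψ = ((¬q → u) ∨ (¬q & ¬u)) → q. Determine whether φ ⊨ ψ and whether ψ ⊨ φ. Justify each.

Both directions hold; the statement is true.

(⇐) Assume the antecedent. If u is true, the antecedent forces (u = T, q = T), and ((u → ¬q) ∨ (¬q & ¬u)) → q holds there. If u is false, the antecedent forces (u = F, q = T), and ((u → ¬q) ∨ (¬q & ¬u)) → q holds there. Either way ((u → ¬q) ∨ (¬q & ¬u)) → q holds.

(⇒) Assume the antecedent. If u is true, the antecedent forces (u = T, q = T), and ((¬q → u) ∨ (¬q & ¬u)) → q holds there. If u is false, the antecedent forces (u = F, q = T), and ((¬q → u) ∨ (¬q & ¬u)) → q holds there. Either way ((¬q → u) ∨ (¬q & ¬u)) → q holds.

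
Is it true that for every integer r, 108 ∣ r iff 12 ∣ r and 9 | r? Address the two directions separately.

Not equivalent: only (⇒) holds.

(⟸) This fails: take r = 36. Both 12 ∣ 36 and 9 ∣ 36, yet 36 is not a multiple of 108 (since 36 = 0·108 + 36), so 108 ∤ 36.

(⟹) If 108 ∣ r, write r = 108q. Since 108 = 9·12, r = 12·(9q), so 12 ∣ r; and since 108 = 12·9, r = 9·(12q), so 9 ∣ r.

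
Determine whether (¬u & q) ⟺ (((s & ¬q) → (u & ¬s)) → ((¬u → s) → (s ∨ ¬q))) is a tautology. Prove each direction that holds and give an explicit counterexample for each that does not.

The forward direction holds; the converse fails.

(→) Assume the antecedent. If s is true, the consequent reduces to true regardless of the other variables. If s is false, the antecedent forces (s = F, q = T, u = F), and the consequent holds there. Either way the consequent holds.

(←) This fails. Under s = F, q = F, u = F, the left side is false but the right side is true.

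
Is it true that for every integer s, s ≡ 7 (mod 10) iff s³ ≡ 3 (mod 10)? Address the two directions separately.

(⟹) Suppose s ≡ 7 (mod 10). Write s = 10j + 7. Then (10j + 7)³ = 1000j³ + 2100j² + 1470j + 343 = 10(100j³ + 210j² + 147j + 34) + 3, so s³ ≡ 3 (mod 10).

(⟸) Conversely, suppose s³ ≡ 3 (mod 10). The only residue r in {0, …, 9} with r³ ≡ 3 (mod 10) is r = 7, so s ≡ 7 (mod 10).

Both implications hold.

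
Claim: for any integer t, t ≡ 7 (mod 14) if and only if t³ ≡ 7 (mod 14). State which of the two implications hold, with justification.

Forward direction. Suppose t ≡ 7 (mod 14). Write t = 14j + 7. Then (14j + 7)³ = 2744j³ + 4116j² + 2058j + 343 = 14(196j³ + 294j² + 147j + 24) + 7, so t³ ≡ 7 (mod 14).

Converse. Suppose t³ ≡ 7 (mod 14). The only residue r in {0, …, 13} with r³ ≡ 7 (mod 14) is r = 7, so t ≡ 7 (mod 14).

Both directions hold; the statement is true.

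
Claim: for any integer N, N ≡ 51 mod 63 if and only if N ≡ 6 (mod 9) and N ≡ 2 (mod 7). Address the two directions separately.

Both implications hold.

[⇒] Suppose N ≡ 51 (mod 63); write N = 63j + 51. Since 9 ∣ 63, reducing mod 9 gives N ≡ 51 ≡ 6 (mod 9); since 7 ∣ 63, reducing mod 7 gives N ≡ 51 ≡ 2 (mod 7).

[⇐] Conversely, if N ≡ 6 (mod 9) and N ≡ 2 (mod 7), then by the Chinese remainder theorem N ≡ 51 (mod 63). This is exactly N ≡ 51 (mod 63).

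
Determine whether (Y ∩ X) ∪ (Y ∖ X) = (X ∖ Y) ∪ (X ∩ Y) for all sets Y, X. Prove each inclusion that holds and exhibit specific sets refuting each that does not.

Both inclusions fail.

(⟹) This inclusion fails. Take Y = {1}, X = ∅; then 1 ∈ (Y ∩ X) ∪ (Y ∖ X) but 1 ∉ (X ∖ Y) ∪ (X ∩ Y).

(⟸) This inclusion fails. Take Y = ∅, X = {1}; then 1 ∈ (X ∖ Y) ∪ (X ∩ Y) but 1 ∉ (Y ∩ X) ∪ (Y ∖ X).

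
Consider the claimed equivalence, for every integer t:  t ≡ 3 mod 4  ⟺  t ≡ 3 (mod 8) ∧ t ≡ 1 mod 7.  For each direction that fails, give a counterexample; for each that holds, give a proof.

The forward direction fails; the converse holds.

(⇒) This fails: t = 3 gives 3 ≡ 3 (mod 4) but 3 ≡ 3 (mod 7), so the conjunction on the right does not hold.

(⇐) Conversely, if t ≡ 3 (mod 8) and t ≡ 1 (mod 7), then by the Chinese remainder theorem t ≡ 43 (mod 56). Since 43 ≡ 3 (mod 4) and 4 ∣ 56, we get t ≡ 3 (mod 4).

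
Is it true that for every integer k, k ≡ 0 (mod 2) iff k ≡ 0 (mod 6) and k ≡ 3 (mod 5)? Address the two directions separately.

The forward direction fails; the converse holds.

(→) This fails: k = 0 gives 0 ≡ 0 (mod 2) but 0 ≡ 0 (mod 5), so the conjunction on the right does not hold.

(←) Conversely, if k ≡ 0 (mod 6) and k ≡ 3 (mod 5), then by the Chinese remainder theorem k ≡ 18 (mod 30). Since 18 ≡ 0 (mod 2) and 2 ∣ 30, we get k ≡ 0 (mod 2).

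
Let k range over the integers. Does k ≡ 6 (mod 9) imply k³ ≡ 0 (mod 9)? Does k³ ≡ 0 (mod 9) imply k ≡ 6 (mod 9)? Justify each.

[⇒] Suppose k ≡ 6 (mod 9). Write k = 9j + 6. Then (9j + 6)³ = 729j³ + 1458j² + 972j + 216 = 9(81j³ + 162j² + 108j + 24) + 0, so k³ ≡ 0 (mod 9).

[⇐] This fails: take k = 0. Then 0³ = 0 ≡ 0 (mod 9), yet 0 ≡ 0 (mod 9), not 6.

Only the forward implication holds.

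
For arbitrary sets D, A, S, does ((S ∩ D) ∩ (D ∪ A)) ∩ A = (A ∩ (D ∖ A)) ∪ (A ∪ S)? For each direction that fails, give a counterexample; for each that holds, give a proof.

The sets are not equal: only the forward inclusion holds.

(⊆) Let x ∈ ((S ∩ D) ∩ (D ∪ A)) ∩ A. Then x ∈ D ∩ A ∩ S, from which x ∈ (A ∩ (D ∖ A)) ∪ (A ∪ S).

(⊇) This inclusion fails. Take D = ∅, A = {1}, S = ∅; then 1 ∈ (A ∩ (D ∖ A)) ∪ (A ∪ S) but 1 ∉ ((S ∩ D) ∩ (D ∪ A)) ∩ A.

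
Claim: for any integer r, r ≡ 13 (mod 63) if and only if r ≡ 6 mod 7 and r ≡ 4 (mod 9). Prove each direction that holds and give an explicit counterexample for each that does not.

Equivalent; both directions hold.

Converse. If r ≡ 6 (mod 7) and r ≡ 4 (mod 9), then by the Chinese remainder theorem r ≡ 13 (mod 63). This is exactly r ≡ 13 (mod 63).

Forward direction. Suppose r ≡ 13 (mod 63); write r = 63j + 13. Since 7 ∣ 63, reducing mod 7 gives r ≡ 13 ≡ 6 (mod 7); since 9 ∣ 63, reducing mod 9 gives r ≡ 13 ≡ 4 (mod 9).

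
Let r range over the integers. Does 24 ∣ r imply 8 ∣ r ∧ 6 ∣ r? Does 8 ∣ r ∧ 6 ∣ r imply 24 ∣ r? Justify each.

(←) Suppose 8 ∣ r and 6 ∣ r. Any common multiple of 8 and 6 is a multiple of their lcm; here lcm(8, 6) = 8·6/gcd(8, 6) = 48/2 = 24, so 24 ∣ r.

(→) If 24 ∣ r, write r = 24q. Since 24 = 3·8, r = 8·(3q), so 8 ∣ r; and since 24 = 4·6, r = 6·(4q), so 6 ∣ r.

Both directions hold.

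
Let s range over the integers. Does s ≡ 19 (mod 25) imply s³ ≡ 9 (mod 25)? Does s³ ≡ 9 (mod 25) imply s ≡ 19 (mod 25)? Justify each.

Both implications hold.

[⇒] Suppose s ≡ 19 (mod 25). Write s = 25j + 19. Then (25j + 19)³ = 15625j³ + 35625j² + 27075j + 6859 = 25(625j³ + 1425j² + 1083j + 274) + 9, so s³ ≡ 9 (mod 25).

[⇐] Conversely, suppose s³ ≡ 9 (mod 25). The only residue r in {0, …, 24} with r³ ≡ 9 (mod 25) is r = 19, so s ≡ 19 (mod 25).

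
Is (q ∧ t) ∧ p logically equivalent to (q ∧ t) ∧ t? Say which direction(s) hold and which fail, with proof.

(⇒) Assume the antecedent. If p is true, the antecedent forces (p = T, q = T, t = T), and (q ∧ t) ∧ t holds there. If p is false, the antecedent cannot hold. Either way (q ∧ t) ∧ t holds.

(⇐) This fails. Under p = F, q = T, t = T, the left side is false but the right side is true.

(⇒) holds; (⇐) fails.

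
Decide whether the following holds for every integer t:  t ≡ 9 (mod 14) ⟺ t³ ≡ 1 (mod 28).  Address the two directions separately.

Neither implication holds.

Forward direction. This fails: take t = 23. Then 23 ≡ 9 (mod 14), but 23³ = 12167 ≡ 15 (mod 28), not 1.

Converse. This fails: take t = 1. Then 1³ = 1 ≡ 1 (mod 28), yet 1 ≡ 1 (mod 14), not 9.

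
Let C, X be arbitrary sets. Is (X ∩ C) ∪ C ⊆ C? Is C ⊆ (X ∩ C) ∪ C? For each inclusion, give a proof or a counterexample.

Both inclusions hold.

(⊆) Let x ∈ (X ∩ C) ∪ C. Then either x ∈ C and x ∉ X; or x ∈ C ∩ X. In each case x ∈ C, so (X ∩ C) ∪ C ⊆ C.

(⊇) Let x ∈ C. Then either x ∈ C and x ∉ X; or x ∈ C ∩ X. In each case x ∈ (X ∩ C) ∪ C, so C ⊆ (X ∩ C) ∪ C.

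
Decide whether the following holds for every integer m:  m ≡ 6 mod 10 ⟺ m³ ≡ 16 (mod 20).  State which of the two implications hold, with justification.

Both directions hold; the statement is true.

[⇒] Suppose m ≡ 6 (mod 10). Working modulo 20, m ∈ {6, 16}; for each such r, r³ ≡ 16 (mod 20).

[⇐] Conversely, the residues r modulo 20 with r³ ≡ 16 (mod 20) are exactly {6, 16}, and each is ≡ 6 (mod 10).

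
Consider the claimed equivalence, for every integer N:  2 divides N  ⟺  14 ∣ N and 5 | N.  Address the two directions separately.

(⟸) Suppose 14 ∣ N and 5 ∣ N. Any common multiple of 14 and 5 is a multiple of their lcm; here gcd(14, 5) = 1, so lcm(14, 5) = 14·5 = 70, so 70 ∣ N. Since 2 ∣ 70, it follows that 2 ∣ N.

(⟹) This fails: take N = 2. Certainly 2 ∣ 2, but 14 ∤ 2.

The forward direction fails; the converse holds.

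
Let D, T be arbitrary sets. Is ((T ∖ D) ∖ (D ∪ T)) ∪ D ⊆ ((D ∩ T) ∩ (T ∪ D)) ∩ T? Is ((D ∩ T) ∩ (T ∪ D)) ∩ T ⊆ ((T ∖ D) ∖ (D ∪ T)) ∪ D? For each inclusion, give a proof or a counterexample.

(⊆) This inclusion fails. Take D = {1}, T = ∅; then 1 ∈ ((T ∖ D) ∖ (D ∪ T)) ∪ D but 1 ∉ ((D ∩ T) ∩ (T ∪ D)) ∩ T.

(⊇) Let x ∈ ((D ∩ T) ∩ (T ∪ D)) ∩ T. Then x ∈ D ∩ T, from which x ∈ ((T ∖ D) ∖ (D ∪ T)) ∪ D.

(⊆) fails; (⊇) holds.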